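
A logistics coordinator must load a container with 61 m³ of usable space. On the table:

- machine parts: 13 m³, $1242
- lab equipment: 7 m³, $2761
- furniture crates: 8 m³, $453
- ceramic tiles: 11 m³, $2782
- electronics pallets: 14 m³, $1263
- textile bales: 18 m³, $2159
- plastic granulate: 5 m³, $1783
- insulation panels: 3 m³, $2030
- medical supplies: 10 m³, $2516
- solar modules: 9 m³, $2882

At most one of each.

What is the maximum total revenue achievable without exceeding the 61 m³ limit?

Greedy by ratio would take machine parts + lab equipment + ceramic tiles + plastic granulate + insulation panels + medical supplies + solar modules: 58 m³ used, total 15996.
Dropping machine parts frees 13 m³; slotting in electronics pallets (14 m³) lifts the total to 16017 at 59 m³.
Runner-up machine parts + lab equipment + ceramic tiles + plastic granulate + insulation panels + medical supplies + solar modules tops out at 15996.

16017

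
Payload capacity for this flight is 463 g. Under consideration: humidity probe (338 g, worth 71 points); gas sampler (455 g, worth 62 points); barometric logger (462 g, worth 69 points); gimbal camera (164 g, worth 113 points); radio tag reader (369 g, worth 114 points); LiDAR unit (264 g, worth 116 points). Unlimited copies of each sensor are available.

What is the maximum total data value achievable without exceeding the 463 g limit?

229

A density-first pass picks 2×gimbal camera — 226 at 328 g.
Replace gimbal camera with LiDAR unit: the trade gains 3 net, giving 229 at 428 g.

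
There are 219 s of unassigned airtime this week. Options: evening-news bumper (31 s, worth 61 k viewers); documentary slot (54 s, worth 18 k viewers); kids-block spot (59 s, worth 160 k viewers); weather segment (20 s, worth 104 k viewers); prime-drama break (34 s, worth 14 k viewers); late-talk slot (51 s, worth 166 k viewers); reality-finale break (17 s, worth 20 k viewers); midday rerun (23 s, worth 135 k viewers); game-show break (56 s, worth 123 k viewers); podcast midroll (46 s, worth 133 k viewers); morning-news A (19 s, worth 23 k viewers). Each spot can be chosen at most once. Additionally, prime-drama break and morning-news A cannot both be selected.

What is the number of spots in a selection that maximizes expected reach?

6

Optimal total is 721.
One optimal bundle: kids-block spot + weather segment + late-talk slot + midday rerun + podcast midroll + morning-news A (218 s).
Every optimal selection uses 6 spots.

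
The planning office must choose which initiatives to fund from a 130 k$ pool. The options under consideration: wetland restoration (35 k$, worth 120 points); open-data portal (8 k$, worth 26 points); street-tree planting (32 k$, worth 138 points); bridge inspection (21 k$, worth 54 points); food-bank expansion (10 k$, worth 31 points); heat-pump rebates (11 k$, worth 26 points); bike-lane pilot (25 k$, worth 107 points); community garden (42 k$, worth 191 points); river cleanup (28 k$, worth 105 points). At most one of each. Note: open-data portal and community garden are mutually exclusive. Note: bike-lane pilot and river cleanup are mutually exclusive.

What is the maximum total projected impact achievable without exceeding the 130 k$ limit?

Best packing: street-tree planting + bridge inspection + food-bank expansion + bike-lane pilot + community garden — 130 k$, 521 total.

521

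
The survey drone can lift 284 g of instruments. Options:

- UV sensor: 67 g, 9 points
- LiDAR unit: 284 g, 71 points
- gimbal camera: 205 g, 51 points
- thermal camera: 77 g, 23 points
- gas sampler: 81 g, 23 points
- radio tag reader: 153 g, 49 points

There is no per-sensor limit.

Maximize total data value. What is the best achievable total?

Taking the top-ratio sensors first gives thermal camera + radio tag reader for 72 (230 g).
Replace radio tag reader with gimbal camera: the trade gains 2 net, giving 74 at 282 g.
Every other selection either busts 284 g or fails to beat 74.

74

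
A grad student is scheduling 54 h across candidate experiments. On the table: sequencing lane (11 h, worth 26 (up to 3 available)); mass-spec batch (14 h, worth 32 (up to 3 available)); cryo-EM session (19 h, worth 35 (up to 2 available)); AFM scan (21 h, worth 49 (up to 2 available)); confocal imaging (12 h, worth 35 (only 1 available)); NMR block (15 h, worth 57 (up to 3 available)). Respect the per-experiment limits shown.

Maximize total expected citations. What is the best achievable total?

Taking the top-ratio experiments first gives 3×NMR block for 171 (45 h).
Dropping NMR block frees 15 h; slotting in sequencing lane + confocal imaging (23 h) lifts the total to 175 at 53 h.
That's the maximum — no swap from here does better than 175.

175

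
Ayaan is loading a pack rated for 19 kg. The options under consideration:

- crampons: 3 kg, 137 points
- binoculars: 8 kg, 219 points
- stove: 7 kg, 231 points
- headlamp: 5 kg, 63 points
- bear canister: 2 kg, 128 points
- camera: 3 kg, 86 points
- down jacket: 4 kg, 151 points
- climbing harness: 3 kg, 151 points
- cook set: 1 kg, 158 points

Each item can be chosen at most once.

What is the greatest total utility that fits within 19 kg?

Filling by ratio: crampons + bear canister + camera + down jacket + climbing harness + cook set for 811, with 3 kg left unused.
Replace down jacket with stove: the trade gains 80 net, giving 891 at 19 kg.
Runner-up crampons + stove + down jacket + climbing harness + cook set tops out at 828.

891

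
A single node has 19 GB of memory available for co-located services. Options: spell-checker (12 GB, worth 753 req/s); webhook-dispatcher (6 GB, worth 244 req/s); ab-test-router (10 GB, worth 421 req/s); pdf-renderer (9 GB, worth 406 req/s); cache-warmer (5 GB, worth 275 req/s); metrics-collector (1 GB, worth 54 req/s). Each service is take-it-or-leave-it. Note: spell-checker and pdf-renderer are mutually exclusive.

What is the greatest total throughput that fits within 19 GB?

Ranking by ratio (throughput/GB): spell-checker 62.75, cache-warmer 55.00, metrics-collector 54.00.
Taking spell-checker + cache-warmer + metrics-collector: 18 GB used, 1082 in throughput.

1082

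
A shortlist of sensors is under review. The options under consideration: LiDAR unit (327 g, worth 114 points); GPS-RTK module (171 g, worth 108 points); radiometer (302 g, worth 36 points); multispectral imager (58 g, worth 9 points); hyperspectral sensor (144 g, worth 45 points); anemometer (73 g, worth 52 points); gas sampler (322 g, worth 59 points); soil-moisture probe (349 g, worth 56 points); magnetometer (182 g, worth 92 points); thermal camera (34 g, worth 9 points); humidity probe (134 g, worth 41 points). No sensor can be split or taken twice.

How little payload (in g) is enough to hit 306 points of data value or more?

Minimise g subject to total data value ≥ 306.
GPS-RTK module + hyperspectral sensor + anemometer + magnetometer + thermal camera: 306 data value at 604 g.
Below 604 g the best achievable stays under 306.

604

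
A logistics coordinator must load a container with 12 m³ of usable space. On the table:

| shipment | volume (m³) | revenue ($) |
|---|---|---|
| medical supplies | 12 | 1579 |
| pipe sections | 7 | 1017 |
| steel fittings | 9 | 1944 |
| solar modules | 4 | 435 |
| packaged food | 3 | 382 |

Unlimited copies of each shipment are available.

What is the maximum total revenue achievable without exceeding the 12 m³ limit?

2326

Taking steel fittings + packaged food: 12 m³ used, 2326 in revenue.
That's the maximum — no swap from here does better than 2326.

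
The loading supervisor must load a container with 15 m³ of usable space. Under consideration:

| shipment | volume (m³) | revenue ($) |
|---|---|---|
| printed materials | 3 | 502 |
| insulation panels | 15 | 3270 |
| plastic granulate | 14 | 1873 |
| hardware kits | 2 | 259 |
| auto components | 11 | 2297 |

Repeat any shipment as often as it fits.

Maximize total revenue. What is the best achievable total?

The ratio ordering already packs tightly: insulation panels, 15 m³, 3270.
That's the maximum — no swap from here does better than 3270.

3270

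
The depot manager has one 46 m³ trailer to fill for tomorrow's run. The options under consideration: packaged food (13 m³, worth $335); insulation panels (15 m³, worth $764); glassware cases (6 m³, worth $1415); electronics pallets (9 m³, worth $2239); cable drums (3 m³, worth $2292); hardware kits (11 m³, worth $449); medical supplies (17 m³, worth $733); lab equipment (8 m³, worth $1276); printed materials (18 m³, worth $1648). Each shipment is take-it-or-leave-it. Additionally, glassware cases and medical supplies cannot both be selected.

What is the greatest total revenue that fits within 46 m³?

Ranking by ratio (revenue/m³): cable drums 764.00, electronics pallets 248.78, glassware cases 235.83.
Taking glassware cases + electronics pallets + cable drums + lab equipment + printed materials: 44 m³ used, 8870 in revenue.
An exhaustive check of the 512 subsets confirms 8870.

8870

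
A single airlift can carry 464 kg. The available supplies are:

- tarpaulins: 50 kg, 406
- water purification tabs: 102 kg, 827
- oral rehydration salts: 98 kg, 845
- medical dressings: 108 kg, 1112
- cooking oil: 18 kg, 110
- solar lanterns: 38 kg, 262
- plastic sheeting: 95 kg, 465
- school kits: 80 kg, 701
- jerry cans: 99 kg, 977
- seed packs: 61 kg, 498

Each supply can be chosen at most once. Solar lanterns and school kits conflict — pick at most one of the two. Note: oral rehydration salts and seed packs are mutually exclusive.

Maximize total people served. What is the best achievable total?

Ranking by ratio (people served/kg): medical dressings 10.30, jerry cans 9.87, school kits 8.76, oral rehydration salts 8.62.
Taking tarpaulins + water purification tabs + oral rehydration salts + medical dressings + jerry cans: 457 kg used, 4167 in people served.
The closest alternative, tarpaulins + oral rehydration salts + medical dressings + cooking oil + school kits + jerry cans, reaches only 4151.

4167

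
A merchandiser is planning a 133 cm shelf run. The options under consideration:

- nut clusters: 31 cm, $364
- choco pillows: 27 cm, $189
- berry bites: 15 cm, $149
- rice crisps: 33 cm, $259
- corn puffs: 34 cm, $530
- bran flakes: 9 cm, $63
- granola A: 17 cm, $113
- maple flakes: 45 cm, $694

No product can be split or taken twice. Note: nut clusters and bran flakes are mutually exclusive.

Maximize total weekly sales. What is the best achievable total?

1737

By weekly sales per cm: corn puffs 15.59, maple flakes 15.42, nut clusters 11.74 lead.
The ratio ordering already packs tightly: nut clusters + berry bites + corn puffs + maple flakes, 125 cm, 1737.
Next best is nut clusters + corn puffs + granola A + maple flakes at 1701 (127 cm) — short by 36.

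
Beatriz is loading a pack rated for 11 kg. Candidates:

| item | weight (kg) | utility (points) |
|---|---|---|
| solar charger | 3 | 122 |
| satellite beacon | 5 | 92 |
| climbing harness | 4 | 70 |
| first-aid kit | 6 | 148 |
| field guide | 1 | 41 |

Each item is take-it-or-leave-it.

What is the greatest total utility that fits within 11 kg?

311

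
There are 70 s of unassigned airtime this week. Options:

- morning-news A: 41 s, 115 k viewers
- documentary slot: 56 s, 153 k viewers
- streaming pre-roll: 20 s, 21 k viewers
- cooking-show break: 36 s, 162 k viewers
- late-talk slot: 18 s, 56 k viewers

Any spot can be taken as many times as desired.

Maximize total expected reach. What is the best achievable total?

218

Taking cooking-show break + late-talk slot: 54 s used, 218 in expected reach.
The spare 16 s is too small for any remaining spot, and no exchange beats 218.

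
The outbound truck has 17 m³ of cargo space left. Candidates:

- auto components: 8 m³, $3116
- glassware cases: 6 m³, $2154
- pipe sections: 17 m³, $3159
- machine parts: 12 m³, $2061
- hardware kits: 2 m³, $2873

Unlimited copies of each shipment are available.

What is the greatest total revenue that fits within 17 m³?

22984

Density check — hardware kits 1436.50, auto components 389.50, glassware cases 359.00 are the best per m³.
Taking 8×hardware kits: 16 m³ used, 22984 in revenue.
The spare 1 m³ is too small for any remaining shipment, and no exchange beats 22984.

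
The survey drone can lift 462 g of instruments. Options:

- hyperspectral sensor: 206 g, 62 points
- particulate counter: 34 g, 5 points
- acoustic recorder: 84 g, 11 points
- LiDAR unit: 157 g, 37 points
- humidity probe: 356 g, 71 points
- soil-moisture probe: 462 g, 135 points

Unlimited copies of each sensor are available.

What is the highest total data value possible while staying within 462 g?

Greedy by ratio would take 2×hyperspectral sensor + particulate counter: 446 g used, total 129.
Dropping 2×hyperspectral sensor and particulate counter frees 446 g; slotting in soil-moisture probe (462 g) lifts the total to 135 at 462 g.
Nothing else within 462 g beats 135.

135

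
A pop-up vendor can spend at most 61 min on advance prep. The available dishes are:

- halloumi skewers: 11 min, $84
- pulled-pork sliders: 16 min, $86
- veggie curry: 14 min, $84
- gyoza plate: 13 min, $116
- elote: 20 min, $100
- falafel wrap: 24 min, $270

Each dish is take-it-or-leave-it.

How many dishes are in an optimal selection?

3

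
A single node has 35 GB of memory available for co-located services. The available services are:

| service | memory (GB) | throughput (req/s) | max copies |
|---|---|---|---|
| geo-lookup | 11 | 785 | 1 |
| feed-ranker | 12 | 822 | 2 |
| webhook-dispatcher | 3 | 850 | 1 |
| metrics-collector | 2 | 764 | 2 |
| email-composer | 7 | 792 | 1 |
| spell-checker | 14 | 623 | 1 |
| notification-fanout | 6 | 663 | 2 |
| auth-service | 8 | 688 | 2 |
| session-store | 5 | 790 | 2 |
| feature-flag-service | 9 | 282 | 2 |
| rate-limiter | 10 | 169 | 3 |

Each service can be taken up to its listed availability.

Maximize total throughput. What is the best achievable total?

5535

A density-first pass picks webhook-dispatcher + 2×metrics-collector + email-composer + notification-fanout + 2×session-store — 5413 at 30 GB.
Dropping notification-fanout frees 6 GB; slotting in geo-lookup (11 GB) lifts the total to 5535 at 35 GB.
Nothing else within 35 GB beats 5535.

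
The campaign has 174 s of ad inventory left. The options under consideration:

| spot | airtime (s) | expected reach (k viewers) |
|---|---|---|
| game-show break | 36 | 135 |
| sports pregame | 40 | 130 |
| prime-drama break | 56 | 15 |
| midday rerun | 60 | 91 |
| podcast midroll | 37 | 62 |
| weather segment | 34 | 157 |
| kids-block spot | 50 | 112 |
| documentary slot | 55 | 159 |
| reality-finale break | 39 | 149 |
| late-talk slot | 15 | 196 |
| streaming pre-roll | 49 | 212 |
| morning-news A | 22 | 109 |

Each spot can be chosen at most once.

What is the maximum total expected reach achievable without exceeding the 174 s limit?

By expected reach per s: late-talk slot 13.07, morning-news A 4.95, weather segment 4.62, streaming pre-roll 4.33 lead.
Filling by ratio: weather segment + reality-finale break + late-talk slot + streaming pre-roll + morning-news A for 823, with 15 s left unused.
The 22 s tied up in morning-news A is better spent on game-show break — total rises to 849 (173 s).
The spare 1 s is too small for any remaining spot, and no exchange beats 849.

849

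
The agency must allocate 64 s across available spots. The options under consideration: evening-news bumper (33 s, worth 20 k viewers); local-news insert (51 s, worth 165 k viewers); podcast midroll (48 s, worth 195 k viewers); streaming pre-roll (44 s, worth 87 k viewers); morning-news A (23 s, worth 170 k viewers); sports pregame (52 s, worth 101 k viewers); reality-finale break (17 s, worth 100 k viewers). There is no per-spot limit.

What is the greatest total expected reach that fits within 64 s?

Taking 2×morning-news A + reality-finale break: 63 s used, 440 in expected reach.
The spare 1 s is too small for any remaining spot, and no exchange beats 440.

440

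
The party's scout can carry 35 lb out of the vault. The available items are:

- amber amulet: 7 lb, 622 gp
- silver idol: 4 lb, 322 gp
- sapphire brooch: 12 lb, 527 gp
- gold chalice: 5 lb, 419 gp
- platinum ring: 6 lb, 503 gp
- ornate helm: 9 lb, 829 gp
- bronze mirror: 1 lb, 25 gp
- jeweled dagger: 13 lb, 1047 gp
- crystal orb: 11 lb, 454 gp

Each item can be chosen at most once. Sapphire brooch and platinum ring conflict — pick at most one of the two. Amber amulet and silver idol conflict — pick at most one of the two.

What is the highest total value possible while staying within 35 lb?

Density check — ornate helm 92.11, amber amulet 88.86, platinum ring 83.83 are the best per lb.
Amber amulet + platinum ring + ornate helm + jeweled dagger uses 35 of the 35 lb and totals 3001.
Next best is amber amulet + gold chalice + ornate helm + bronze mirror + jeweled dagger at 2942 (35 lb) — short by 59.

3001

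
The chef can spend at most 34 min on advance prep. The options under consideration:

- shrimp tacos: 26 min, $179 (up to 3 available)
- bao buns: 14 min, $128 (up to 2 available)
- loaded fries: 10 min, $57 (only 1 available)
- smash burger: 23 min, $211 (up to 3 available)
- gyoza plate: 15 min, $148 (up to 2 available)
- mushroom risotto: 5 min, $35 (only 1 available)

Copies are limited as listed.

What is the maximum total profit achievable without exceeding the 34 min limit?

A density-first pass picks 2×gyoza plate — 296 at 30 min.
Dropping gyoza plate frees 15 min; slotting in bao buns + mushroom risotto (19 min) lifts the total to 311 at 34 min.
Every other selection either busts 34 min or exceeds an availability limit or fails to beat 311.

311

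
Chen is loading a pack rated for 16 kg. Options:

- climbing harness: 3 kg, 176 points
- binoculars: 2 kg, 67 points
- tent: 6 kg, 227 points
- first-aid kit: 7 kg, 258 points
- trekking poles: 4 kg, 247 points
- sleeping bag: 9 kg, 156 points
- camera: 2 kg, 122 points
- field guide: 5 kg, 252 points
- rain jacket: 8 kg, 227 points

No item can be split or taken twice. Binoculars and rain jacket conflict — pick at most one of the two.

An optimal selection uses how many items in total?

5

Optimal total is 864.
One optimal bundle: climbing harness + binoculars + trekking poles + camera + field guide (16 kg).
Every optimal selection uses 5 items.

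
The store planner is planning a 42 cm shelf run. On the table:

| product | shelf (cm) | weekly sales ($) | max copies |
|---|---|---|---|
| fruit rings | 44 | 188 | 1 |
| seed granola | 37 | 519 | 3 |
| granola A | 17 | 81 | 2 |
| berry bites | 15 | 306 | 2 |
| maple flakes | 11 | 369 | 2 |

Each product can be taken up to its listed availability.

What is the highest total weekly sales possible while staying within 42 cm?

1044

Taking berry bites + 2×maple flakes: 37 cm used, 1044 in weekly sales.
Every other selection either busts 42 cm or exceeds an availability limit or fails to beat 1044.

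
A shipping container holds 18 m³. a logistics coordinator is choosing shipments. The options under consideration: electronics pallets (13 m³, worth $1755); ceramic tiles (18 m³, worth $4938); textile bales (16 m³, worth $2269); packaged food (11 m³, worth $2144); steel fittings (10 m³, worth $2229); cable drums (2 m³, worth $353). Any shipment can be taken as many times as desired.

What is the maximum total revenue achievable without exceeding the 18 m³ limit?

Taking ceramic tiles: 18 m³ used, 4938 in revenue.

4938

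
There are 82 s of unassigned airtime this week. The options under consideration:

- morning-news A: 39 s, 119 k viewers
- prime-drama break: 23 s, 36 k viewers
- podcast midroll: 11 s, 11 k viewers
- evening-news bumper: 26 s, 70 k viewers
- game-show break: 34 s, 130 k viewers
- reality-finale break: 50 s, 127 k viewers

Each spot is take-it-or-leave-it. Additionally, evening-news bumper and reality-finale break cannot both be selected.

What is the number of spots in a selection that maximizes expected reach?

2

The maximum expected reach within 82 s is 249.
One optimal bundle: morning-news A + game-show break (73 s).
Every optimal selection uses 2 spots.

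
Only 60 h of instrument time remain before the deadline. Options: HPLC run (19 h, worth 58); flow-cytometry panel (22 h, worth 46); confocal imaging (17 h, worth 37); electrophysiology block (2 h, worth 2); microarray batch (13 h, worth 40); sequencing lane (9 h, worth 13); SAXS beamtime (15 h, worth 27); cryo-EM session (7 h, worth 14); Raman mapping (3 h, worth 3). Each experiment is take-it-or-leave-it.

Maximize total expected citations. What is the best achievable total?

152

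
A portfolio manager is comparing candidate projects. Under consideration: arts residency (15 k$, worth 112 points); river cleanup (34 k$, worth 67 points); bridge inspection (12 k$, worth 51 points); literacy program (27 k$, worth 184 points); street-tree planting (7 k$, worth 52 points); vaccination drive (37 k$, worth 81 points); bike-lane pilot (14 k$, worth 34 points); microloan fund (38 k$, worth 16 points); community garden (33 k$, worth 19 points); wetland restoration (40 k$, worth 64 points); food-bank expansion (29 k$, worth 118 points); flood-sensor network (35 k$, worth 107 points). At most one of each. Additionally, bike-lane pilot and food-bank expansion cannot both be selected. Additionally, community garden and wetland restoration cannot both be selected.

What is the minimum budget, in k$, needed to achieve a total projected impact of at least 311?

Need the lightest bundle worth ≥ 311.
arts residency + literacy program + street-tree planting: 348 projected impact at 49 k$.
Any bundle with less than 49 k$ falls short of 311.

49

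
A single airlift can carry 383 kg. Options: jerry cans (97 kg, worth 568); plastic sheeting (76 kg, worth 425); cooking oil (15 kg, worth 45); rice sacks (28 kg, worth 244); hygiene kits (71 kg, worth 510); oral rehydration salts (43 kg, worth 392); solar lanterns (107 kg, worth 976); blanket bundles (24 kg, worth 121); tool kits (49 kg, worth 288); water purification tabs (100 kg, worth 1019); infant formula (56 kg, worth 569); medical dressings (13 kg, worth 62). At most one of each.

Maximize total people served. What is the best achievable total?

Taking rice sacks + oral rehydration salts + solar lanterns + tool kits + water purification tabs + infant formula: 383 kg used, 3488 in people served.
Nothing else within 383 kg beats 3488.

3488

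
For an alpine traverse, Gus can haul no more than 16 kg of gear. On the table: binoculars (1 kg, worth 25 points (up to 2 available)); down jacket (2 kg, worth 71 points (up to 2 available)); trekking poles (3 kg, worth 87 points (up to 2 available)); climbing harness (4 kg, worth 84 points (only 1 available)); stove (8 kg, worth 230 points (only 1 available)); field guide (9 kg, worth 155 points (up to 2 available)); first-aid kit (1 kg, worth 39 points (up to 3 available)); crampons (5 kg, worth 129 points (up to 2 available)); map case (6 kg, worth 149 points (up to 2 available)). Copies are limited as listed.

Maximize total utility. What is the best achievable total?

514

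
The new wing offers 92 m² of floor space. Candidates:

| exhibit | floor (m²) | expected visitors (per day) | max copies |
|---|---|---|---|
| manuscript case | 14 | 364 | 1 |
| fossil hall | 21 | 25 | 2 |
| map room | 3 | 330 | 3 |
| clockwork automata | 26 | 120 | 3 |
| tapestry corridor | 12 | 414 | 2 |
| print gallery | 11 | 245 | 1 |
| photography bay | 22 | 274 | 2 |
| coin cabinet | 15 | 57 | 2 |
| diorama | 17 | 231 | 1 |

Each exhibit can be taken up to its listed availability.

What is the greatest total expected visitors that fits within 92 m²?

The ratio heuristic lands on manuscript case + 3×map room + 2×tapestry corridor + print gallery + coin cabinet + diorama (2715) but leaves 2 m² idle.
Dropping print gallery and coin cabinet and diorama frees 43 m²; slotting in 2×photography bay (44 m²) lifts the total to 2730 at 91 m².
Nothing else within 92 m² beats 2730.

2730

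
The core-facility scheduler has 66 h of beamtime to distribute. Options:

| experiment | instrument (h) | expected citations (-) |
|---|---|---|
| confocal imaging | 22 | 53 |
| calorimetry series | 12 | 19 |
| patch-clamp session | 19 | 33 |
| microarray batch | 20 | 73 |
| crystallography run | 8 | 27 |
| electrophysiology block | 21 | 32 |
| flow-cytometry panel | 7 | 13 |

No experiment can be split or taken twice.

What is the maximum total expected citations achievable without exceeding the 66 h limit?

172

A density-first pass picks confocal imaging + microarray batch + crystallography run + flow-cytometry panel — 166 at 57 h.
Dropping flow-cytometry panel frees 7 h; slotting in calorimetry series (12 h) lifts the total to 172 at 62 h.
The spare 4 h is too small for any remaining experiment, and no exchange beats 172.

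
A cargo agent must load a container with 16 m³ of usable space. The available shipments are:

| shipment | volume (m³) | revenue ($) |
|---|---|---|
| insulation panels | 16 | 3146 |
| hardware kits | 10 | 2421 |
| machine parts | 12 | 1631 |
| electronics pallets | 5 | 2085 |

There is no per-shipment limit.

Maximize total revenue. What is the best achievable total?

6255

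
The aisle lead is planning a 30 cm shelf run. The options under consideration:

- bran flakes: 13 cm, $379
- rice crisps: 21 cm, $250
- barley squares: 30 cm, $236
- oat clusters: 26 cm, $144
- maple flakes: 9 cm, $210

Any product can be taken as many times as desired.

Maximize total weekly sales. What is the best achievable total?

758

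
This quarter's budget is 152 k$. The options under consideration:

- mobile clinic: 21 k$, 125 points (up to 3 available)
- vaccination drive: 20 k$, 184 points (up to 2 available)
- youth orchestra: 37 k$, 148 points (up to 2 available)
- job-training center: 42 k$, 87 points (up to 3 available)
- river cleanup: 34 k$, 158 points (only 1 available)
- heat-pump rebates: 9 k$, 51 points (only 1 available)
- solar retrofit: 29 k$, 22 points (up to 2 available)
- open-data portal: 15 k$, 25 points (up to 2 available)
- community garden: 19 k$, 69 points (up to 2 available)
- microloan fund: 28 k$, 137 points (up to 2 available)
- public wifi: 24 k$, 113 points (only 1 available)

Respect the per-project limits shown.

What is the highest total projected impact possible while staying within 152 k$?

Density check — vaccination drive 9.20, mobile clinic 5.95, heat-pump rebates 5.67, microloan fund 4.89 are the best per k$.
Taking the top-ratio projects first gives 3×mobile clinic + 2×vaccination drive + heat-pump rebates + microloan fund for 931 (140 k$).
Replace microloan fund with river cleanup: the trade gains 21 net, giving 952 at 146 k$.
No other feasible combination exceeds 952.

952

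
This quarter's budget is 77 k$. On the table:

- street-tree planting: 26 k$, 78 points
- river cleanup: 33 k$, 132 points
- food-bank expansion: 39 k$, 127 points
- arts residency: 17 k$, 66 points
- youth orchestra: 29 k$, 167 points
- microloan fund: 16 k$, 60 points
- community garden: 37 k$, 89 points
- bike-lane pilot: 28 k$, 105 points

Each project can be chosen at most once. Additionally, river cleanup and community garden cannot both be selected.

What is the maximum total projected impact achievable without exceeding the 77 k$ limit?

338

A density-first pass picks river cleanup + youth orchestra — 299 at 62 k$.
Dropping river cleanup frees 33 k$; slotting in arts residency + bike-lane pilot (45 k$) lifts the total to 338 at 74 k$.
The spare 3 k$ is too small for any remaining project, and no feasible exchange beats 338.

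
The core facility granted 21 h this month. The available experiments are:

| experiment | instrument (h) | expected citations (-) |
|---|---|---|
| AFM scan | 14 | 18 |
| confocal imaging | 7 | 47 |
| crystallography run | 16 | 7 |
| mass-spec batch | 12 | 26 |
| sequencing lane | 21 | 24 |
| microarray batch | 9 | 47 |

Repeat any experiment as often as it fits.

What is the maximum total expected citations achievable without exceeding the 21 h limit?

141

Best packing: 3×confocal imaging — 21 h, 141 total.
That's the maximum — no swap from here does better than 141.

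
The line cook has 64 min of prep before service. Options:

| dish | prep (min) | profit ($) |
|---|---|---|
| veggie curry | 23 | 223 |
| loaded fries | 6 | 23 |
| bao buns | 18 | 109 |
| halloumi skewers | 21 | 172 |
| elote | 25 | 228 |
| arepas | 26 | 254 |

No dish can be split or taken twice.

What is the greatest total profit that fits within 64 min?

509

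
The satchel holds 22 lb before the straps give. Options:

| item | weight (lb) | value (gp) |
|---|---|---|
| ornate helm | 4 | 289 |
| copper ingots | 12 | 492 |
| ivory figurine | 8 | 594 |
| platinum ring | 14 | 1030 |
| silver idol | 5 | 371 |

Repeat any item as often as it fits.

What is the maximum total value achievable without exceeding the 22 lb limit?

1625

Filling by ratio: 2×ivory figurine + silver idol for 1559, with 1 lb left unused.
The 8 lb tied up in ivory figurine is better spent on ornate helm + silver idol — total rises to 1625 (22 lb).
Nothing else within 22 lb beats 1625.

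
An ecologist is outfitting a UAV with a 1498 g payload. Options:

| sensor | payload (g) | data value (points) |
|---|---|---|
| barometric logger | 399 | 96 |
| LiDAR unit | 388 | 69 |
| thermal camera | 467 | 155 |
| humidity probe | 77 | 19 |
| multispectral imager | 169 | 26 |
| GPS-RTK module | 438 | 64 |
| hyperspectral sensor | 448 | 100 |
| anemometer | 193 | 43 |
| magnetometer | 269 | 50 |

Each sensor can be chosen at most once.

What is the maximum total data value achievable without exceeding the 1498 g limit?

377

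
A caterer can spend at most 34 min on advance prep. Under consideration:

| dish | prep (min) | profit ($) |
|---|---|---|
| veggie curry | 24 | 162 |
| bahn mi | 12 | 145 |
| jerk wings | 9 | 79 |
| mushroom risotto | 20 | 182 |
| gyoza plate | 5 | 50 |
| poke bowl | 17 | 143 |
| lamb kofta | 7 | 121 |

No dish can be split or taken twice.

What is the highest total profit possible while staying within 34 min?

By profit per min: lamb kofta 17.29, bahn mi 12.08, gyoza plate 10.00 lead.
The ratio ordering already packs tightly: bahn mi + jerk wings + gyoza plate + lamb kofta, 33 min, 395.

395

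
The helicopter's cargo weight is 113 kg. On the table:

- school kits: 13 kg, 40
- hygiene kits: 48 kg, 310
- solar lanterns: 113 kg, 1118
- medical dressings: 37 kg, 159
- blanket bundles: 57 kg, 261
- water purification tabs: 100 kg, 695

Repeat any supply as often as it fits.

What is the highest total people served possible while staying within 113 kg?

1118

By people served per kg: solar lanterns 9.89, water purification tabs 6.95, hygiene kits 6.46 lead.
Solar lanterns uses 113 of the 113 kg and totals 1118.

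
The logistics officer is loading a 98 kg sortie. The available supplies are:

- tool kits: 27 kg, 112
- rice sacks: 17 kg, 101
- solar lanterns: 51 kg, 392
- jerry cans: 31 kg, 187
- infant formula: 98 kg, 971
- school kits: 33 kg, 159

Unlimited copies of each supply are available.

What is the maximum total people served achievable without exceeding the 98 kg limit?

The ratio ordering already packs tightly: infant formula, 98 kg, 971.
No other feasible combination exceeds 971.

971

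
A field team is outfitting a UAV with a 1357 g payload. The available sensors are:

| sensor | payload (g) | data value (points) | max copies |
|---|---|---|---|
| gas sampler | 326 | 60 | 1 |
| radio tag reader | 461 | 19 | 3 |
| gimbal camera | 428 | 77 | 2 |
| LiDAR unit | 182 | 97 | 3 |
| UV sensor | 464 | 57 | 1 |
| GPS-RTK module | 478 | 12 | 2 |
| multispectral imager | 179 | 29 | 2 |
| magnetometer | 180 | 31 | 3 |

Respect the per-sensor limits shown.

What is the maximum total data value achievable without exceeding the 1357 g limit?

430

By data value per g: LiDAR unit 0.53, gas sampler 0.18, gimbal camera 0.18 lead.
Taking the top-ratio sensors first gives gas sampler + gimbal camera + 3×LiDAR unit for 428 (1300 g).
The 326 g tied up in gas sampler is better spent on 2×magnetometer — total rises to 430 (1334 g).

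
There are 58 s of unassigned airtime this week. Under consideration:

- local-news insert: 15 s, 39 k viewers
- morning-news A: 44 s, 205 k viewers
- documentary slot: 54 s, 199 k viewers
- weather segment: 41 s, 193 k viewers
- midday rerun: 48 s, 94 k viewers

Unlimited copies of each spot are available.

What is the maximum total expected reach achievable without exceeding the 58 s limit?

232

Ranking by ratio (expected reach/s): weather segment 4.71, morning-news A 4.66, documentary slot 3.69, local-news insert 2.60.
Best packing: local-news insert + weather segment — 56 s, 232 total.
The spare 2 s is too small for any remaining spot, and no exchange beats 232.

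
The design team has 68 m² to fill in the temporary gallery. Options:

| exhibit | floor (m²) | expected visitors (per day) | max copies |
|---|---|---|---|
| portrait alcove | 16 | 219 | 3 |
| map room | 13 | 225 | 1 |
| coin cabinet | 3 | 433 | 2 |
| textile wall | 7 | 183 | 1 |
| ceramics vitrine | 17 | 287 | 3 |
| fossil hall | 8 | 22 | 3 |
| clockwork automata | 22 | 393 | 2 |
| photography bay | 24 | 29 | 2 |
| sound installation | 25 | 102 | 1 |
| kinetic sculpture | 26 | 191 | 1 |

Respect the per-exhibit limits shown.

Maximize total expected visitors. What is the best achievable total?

1954

The ratio heuristic lands on 2×coin cabinet + textile wall + fossil hall + 2×clockwork automata (1857) but leaves 3 m² idle.
Replace fossil hall and clockwork automata with map room + ceramics vitrine: the trade gains 97 net, giving 1954 at 65 m².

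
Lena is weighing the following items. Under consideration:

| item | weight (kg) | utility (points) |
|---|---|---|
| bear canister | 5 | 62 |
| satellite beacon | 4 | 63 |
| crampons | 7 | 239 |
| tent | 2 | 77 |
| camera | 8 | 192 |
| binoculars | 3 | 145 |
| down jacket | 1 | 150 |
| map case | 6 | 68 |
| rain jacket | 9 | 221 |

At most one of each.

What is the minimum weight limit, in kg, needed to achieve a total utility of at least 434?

Minimise kg subject to total utility ≥ 434.
crampons + tent + down jacket reaches 466 using 10 kg.
No combination under 10 kg hits 434.

10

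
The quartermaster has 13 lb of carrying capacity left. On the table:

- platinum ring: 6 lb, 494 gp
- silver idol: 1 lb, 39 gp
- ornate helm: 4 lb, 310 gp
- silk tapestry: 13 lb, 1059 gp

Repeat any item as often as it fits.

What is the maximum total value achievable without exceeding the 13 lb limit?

Ranking by ratio (value/lb): platinum ring 82.33, silk tapestry 81.46, ornate helm 77.50.
Greedy by ratio would take 2×platinum ring + silver idol: 13 lb used, total 1027.
The 13 lb tied up in 2×platinum ring and silver idol is better spent on silk tapestry — total rises to 1059 (13 lb).
No other feasible combination exceeds 1059.

1059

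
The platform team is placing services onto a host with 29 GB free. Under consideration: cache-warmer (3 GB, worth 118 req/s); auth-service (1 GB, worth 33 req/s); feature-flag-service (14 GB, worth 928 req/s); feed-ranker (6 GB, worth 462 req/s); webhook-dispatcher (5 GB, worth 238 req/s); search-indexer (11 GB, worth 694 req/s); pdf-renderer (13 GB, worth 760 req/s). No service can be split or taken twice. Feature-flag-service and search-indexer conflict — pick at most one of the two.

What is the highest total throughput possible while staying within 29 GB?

1779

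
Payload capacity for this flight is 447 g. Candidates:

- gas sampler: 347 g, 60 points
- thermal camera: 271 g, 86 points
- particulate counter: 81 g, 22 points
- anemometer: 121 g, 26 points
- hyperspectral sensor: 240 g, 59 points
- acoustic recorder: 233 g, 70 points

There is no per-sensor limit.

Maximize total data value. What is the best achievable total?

130

Thermal camera + 2×particulate counter uses 433 of the 447 g and totals 130.
The spare 14 g is too small for any remaining sensor, and no exchange beats 130.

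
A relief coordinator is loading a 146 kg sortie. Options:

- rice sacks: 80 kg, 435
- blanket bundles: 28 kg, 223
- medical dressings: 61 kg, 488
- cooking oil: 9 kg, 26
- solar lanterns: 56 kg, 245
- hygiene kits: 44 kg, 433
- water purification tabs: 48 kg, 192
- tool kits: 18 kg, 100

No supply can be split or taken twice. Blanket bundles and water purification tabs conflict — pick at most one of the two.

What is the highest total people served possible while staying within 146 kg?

Density check — hygiene kits 9.84, medical dressings 8.00, blanket bundles 7.96 are the best per kg.
The ratio ordering already packs tightly: blanket bundles + medical dressings + cooking oil + hygiene kits, 142 kg, 1170.
An exhaustive check of the 256 subsets confirms 1170.

1170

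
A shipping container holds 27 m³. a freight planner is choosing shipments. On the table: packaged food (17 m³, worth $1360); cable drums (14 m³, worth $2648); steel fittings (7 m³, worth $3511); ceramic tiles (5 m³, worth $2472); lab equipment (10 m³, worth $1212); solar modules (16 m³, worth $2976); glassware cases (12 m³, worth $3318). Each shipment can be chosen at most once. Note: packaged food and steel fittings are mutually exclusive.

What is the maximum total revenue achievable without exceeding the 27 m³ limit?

Taking steel fittings + ceramic tiles + glassware cases: 24 m³ used, 9301 in revenue.
The closest alternative, cable drums + steel fittings + ceramic tiles, reaches only 8631.

9301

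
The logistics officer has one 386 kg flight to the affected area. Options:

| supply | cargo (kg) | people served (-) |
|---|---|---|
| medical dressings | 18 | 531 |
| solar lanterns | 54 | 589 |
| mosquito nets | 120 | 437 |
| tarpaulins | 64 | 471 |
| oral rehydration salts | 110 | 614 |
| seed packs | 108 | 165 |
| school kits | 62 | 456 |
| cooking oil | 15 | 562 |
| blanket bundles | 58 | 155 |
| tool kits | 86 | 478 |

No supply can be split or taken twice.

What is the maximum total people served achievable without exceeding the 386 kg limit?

The ratio ordering already packs tightly: medical dressings + solar lanterns + tarpaulins + oral rehydration salts + school kits + cooking oil + blanket bundles, 381 kg, 3378.
Every other selection either busts 386 kg or fails to beat 3378.

3378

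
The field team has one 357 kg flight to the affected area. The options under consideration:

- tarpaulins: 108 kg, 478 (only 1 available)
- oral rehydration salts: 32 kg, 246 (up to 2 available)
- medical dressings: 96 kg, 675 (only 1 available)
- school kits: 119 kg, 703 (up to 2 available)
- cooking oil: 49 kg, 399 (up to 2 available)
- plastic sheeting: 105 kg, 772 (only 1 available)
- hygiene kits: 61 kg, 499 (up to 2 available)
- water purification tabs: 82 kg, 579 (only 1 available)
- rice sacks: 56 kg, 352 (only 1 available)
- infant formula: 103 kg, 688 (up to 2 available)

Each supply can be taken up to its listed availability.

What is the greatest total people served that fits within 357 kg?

By people served per kg: hygiene kits 8.18, cooking oil 8.14, oral rehydration salts 7.69 lead.
Taking the top-ratio supplies first gives 2×oral rehydration salts + 2×cooking oil + 2×hygiene kits + rice sacks for 2640 (340 kg).
Replace oral rehydration salts and rice sacks with plastic sheeting: the trade gains 174 net, giving 2814 at 357 kg.
Nothing else within 357 kg beats 2814.

2814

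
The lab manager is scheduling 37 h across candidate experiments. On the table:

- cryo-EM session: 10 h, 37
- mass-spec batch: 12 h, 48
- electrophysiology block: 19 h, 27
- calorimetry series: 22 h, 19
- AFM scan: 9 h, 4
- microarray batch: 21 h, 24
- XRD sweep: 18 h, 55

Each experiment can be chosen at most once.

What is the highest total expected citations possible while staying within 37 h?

A density-first pass picks cryo-EM session + mass-spec batch + AFM scan — 89 at 31 h.
The 19 h tied up in cryo-EM session and AFM scan is better spent on XRD sweep — total rises to 103 (30 h).
Next best is cryo-EM session + AFM scan + XRD sweep at 96 (37 h) — short by 7.

103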